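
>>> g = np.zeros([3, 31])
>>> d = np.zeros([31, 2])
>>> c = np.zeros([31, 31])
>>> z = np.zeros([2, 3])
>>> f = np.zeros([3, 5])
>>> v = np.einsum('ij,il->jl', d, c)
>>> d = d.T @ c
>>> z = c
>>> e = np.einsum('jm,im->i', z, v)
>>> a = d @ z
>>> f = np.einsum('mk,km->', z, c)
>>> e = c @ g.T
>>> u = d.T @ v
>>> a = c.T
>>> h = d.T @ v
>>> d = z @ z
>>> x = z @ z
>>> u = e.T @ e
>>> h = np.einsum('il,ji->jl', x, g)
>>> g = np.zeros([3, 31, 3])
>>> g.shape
(3, 31, 3)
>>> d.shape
(31, 31)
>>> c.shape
(31, 31)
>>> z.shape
(31, 31)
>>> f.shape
()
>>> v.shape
(2, 31)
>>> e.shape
(31, 3)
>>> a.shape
(31, 31)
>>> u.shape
(3, 3)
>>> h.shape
(3, 31)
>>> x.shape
(31, 31)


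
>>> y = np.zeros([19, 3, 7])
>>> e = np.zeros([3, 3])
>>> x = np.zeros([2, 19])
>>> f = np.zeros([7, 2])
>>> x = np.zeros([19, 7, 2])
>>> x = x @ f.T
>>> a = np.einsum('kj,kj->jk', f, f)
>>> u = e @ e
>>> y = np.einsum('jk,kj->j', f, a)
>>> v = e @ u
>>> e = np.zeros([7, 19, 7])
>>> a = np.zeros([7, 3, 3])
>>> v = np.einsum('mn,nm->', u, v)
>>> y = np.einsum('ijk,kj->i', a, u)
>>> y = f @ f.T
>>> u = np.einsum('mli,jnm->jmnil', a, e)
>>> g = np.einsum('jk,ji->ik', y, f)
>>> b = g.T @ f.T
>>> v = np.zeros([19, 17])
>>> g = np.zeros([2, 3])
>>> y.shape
(7, 7)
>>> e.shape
(7, 19, 7)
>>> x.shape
(19, 7, 7)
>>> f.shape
(7, 2)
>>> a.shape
(7, 3, 3)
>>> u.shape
(7, 7, 19, 3, 3)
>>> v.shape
(19, 17)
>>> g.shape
(2, 3)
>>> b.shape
(7, 7)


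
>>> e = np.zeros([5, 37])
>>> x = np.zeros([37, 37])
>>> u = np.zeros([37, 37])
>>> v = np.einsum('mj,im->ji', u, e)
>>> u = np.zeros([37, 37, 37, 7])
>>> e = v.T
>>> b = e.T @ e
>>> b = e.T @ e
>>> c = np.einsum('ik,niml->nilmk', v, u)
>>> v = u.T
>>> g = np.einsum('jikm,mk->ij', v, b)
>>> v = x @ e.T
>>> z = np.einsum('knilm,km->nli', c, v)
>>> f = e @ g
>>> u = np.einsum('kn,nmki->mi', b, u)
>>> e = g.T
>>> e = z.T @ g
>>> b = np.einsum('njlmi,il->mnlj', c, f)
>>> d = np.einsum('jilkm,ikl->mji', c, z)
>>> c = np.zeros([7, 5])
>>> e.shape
(7, 37, 7)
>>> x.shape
(37, 37)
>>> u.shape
(37, 7)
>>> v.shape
(37, 5)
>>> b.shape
(37, 37, 7, 37)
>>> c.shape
(7, 5)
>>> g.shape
(37, 7)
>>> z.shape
(37, 37, 7)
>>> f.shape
(5, 7)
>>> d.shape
(5, 37, 37)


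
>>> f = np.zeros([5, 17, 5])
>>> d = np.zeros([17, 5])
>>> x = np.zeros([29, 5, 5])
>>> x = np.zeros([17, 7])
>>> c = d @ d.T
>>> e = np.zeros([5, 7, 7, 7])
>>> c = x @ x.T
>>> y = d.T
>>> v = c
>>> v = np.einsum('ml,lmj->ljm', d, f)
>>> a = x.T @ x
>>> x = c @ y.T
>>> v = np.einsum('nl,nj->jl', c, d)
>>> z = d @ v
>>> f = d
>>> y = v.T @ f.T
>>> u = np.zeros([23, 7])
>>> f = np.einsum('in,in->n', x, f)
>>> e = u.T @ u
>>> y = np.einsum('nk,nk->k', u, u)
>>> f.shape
(5,)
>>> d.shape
(17, 5)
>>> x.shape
(17, 5)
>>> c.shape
(17, 17)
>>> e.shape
(7, 7)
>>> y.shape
(7,)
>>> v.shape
(5, 17)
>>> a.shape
(7, 7)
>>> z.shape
(17, 17)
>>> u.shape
(23, 7)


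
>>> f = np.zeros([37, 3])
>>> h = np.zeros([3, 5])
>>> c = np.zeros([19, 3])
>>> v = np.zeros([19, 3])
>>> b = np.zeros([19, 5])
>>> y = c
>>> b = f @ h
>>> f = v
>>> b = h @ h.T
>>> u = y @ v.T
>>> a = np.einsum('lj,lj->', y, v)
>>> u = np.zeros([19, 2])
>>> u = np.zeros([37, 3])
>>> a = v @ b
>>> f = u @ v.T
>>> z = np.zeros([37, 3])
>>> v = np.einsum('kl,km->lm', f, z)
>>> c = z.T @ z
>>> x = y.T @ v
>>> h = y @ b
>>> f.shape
(37, 19)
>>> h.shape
(19, 3)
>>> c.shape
(3, 3)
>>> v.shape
(19, 3)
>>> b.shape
(3, 3)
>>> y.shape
(19, 3)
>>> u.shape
(37, 3)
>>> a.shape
(19, 3)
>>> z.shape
(37, 3)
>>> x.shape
(3, 3)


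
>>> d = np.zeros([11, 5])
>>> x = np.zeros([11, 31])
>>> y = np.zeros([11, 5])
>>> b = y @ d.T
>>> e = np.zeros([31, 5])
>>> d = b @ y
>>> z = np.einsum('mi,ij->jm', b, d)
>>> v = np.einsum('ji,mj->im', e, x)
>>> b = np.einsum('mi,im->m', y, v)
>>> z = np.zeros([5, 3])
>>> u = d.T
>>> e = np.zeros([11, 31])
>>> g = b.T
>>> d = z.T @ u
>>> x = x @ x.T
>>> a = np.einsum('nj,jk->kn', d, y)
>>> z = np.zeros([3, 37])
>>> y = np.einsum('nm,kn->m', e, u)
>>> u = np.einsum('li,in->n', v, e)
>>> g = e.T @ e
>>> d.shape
(3, 11)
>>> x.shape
(11, 11)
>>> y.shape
(31,)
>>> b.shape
(11,)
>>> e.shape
(11, 31)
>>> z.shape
(3, 37)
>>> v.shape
(5, 11)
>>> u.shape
(31,)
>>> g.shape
(31, 31)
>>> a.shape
(5, 3)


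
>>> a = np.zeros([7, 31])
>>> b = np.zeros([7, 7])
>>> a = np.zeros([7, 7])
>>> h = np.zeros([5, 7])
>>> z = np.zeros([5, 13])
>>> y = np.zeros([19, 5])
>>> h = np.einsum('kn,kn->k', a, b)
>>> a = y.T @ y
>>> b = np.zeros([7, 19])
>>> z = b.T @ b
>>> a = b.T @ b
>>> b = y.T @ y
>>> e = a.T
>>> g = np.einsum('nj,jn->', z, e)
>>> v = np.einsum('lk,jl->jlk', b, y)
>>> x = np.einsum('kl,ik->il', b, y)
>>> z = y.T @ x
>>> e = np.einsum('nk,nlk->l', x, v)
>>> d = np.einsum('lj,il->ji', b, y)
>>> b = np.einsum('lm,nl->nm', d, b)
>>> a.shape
(19, 19)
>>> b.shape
(5, 19)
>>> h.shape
(7,)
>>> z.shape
(5, 5)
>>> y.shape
(19, 5)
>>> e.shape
(5,)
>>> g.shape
()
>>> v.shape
(19, 5, 5)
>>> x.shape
(19, 5)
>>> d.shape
(5, 19)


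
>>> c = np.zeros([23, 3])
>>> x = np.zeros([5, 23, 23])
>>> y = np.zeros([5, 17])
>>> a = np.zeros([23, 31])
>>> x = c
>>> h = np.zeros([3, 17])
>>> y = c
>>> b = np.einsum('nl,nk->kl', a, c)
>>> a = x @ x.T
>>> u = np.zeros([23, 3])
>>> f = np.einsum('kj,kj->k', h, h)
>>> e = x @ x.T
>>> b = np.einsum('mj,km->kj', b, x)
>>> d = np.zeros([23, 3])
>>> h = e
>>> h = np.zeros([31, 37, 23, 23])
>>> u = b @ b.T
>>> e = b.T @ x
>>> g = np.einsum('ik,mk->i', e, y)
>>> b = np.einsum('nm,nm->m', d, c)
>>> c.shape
(23, 3)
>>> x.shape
(23, 3)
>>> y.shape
(23, 3)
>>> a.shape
(23, 23)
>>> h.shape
(31, 37, 23, 23)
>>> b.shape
(3,)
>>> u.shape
(23, 23)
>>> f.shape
(3,)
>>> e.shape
(31, 3)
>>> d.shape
(23, 3)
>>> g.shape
(31,)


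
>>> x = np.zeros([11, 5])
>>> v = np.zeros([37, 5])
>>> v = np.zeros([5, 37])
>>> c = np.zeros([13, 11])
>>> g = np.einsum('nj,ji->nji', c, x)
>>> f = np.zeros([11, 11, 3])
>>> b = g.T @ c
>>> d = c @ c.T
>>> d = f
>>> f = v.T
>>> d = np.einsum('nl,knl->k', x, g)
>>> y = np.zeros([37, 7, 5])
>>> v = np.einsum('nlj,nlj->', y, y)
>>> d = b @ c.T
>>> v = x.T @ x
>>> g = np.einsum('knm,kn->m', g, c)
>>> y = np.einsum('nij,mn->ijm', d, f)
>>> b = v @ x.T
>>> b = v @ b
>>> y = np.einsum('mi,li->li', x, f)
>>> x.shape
(11, 5)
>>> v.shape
(5, 5)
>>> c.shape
(13, 11)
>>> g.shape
(5,)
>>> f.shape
(37, 5)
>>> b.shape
(5, 11)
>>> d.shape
(5, 11, 13)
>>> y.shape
(37, 5)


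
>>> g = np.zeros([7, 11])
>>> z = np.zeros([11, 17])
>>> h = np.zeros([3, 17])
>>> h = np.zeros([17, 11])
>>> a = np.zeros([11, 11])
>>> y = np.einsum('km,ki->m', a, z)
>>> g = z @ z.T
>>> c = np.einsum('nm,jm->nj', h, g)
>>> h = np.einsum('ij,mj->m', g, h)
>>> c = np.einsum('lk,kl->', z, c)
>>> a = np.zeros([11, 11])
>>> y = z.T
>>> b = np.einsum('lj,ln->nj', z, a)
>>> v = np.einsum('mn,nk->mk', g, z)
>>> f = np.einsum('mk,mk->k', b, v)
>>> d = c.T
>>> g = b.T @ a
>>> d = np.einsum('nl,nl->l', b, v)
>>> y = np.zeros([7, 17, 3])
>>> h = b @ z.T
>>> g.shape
(17, 11)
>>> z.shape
(11, 17)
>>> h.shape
(11, 11)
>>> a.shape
(11, 11)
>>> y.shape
(7, 17, 3)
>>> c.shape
()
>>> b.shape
(11, 17)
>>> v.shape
(11, 17)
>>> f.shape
(17,)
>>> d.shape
(17,)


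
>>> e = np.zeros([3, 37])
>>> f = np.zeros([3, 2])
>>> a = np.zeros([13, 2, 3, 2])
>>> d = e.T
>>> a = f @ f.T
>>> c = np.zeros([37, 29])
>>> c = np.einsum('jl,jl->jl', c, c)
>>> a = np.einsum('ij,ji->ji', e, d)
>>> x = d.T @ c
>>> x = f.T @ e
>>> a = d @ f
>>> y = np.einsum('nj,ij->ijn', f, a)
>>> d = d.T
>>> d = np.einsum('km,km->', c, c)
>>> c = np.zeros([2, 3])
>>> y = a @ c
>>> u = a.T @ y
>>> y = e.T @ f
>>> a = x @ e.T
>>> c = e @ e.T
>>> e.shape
(3, 37)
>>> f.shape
(3, 2)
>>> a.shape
(2, 3)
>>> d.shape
()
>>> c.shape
(3, 3)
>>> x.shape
(2, 37)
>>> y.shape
(37, 2)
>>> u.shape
(2, 3)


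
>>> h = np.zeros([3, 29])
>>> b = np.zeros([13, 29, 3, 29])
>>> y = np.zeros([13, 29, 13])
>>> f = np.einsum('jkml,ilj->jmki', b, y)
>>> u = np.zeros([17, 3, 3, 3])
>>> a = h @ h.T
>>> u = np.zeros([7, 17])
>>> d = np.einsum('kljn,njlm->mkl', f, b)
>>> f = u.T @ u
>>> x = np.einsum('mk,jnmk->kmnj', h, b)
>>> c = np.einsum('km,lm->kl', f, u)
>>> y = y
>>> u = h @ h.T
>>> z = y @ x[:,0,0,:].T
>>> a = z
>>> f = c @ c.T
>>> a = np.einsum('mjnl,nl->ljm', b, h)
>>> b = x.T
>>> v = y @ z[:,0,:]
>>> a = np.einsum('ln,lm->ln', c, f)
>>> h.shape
(3, 29)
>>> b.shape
(13, 29, 3, 29)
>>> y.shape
(13, 29, 13)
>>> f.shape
(17, 17)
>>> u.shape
(3, 3)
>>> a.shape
(17, 7)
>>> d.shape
(29, 13, 3)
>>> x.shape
(29, 3, 29, 13)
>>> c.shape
(17, 7)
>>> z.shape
(13, 29, 29)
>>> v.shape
(13, 29, 29)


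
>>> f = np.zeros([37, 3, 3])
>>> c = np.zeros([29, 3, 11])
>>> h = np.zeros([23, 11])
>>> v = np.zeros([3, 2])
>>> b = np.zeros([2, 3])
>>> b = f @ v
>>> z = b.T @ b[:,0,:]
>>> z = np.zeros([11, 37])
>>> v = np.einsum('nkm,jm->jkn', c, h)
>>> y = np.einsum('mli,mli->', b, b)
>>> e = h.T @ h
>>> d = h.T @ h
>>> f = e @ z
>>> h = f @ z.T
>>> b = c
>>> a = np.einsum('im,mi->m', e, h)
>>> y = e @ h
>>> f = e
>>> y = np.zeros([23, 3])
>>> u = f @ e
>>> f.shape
(11, 11)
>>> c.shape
(29, 3, 11)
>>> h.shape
(11, 11)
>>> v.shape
(23, 3, 29)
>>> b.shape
(29, 3, 11)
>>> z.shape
(11, 37)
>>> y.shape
(23, 3)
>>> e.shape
(11, 11)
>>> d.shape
(11, 11)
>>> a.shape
(11,)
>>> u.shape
(11, 11)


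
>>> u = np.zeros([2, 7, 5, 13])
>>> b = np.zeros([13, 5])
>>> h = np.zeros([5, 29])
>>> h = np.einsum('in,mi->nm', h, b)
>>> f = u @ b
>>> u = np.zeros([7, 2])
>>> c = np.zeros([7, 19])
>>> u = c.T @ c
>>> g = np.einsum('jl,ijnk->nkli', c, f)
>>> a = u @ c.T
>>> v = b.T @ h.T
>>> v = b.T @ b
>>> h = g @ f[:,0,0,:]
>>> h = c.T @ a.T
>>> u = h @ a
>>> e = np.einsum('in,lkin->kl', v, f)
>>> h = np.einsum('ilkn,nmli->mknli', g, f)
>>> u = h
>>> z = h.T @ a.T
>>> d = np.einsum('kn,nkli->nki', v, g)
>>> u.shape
(7, 19, 2, 5, 5)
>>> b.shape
(13, 5)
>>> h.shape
(7, 19, 2, 5, 5)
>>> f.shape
(2, 7, 5, 5)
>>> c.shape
(7, 19)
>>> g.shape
(5, 5, 19, 2)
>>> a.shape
(19, 7)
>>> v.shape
(5, 5)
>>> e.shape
(7, 2)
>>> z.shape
(5, 5, 2, 19, 19)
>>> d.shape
(5, 5, 2)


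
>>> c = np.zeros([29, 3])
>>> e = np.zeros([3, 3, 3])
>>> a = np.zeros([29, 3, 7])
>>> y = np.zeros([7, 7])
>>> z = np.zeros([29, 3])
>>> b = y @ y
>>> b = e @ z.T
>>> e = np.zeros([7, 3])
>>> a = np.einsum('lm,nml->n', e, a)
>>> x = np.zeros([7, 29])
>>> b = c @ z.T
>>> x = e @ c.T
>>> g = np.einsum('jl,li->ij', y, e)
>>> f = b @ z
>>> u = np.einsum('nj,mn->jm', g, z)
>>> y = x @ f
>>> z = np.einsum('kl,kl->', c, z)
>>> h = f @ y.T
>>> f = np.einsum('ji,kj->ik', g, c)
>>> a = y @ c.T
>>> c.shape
(29, 3)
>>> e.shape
(7, 3)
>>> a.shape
(7, 29)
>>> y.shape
(7, 3)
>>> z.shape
()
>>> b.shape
(29, 29)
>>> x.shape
(7, 29)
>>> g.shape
(3, 7)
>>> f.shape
(7, 29)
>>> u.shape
(7, 29)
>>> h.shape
(29, 7)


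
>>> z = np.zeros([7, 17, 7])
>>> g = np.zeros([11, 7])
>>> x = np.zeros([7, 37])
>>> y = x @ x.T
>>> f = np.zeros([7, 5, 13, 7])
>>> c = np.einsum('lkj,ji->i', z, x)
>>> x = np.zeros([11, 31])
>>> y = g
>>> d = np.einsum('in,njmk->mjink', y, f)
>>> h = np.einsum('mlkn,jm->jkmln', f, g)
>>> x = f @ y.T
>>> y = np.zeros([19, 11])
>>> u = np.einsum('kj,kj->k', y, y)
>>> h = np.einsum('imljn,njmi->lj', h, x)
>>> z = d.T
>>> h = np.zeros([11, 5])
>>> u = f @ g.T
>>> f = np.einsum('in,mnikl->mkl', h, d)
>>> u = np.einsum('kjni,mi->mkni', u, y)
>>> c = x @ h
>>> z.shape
(7, 7, 11, 5, 13)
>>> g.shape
(11, 7)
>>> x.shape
(7, 5, 13, 11)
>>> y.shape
(19, 11)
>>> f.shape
(13, 7, 7)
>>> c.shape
(7, 5, 13, 5)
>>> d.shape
(13, 5, 11, 7, 7)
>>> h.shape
(11, 5)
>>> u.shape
(19, 7, 13, 11)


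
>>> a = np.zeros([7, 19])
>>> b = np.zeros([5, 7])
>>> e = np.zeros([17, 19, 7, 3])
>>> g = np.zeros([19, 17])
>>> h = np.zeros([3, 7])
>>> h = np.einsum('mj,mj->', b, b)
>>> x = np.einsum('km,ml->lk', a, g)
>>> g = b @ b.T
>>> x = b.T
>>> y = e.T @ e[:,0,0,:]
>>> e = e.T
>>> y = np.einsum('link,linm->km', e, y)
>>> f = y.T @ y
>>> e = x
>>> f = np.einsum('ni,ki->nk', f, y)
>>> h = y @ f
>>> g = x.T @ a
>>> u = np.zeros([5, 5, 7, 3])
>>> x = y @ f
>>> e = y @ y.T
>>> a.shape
(7, 19)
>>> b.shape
(5, 7)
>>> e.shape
(17, 17)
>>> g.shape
(5, 19)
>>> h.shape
(17, 17)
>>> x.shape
(17, 17)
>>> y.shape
(17, 3)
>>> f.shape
(3, 17)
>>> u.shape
(5, 5, 7, 3)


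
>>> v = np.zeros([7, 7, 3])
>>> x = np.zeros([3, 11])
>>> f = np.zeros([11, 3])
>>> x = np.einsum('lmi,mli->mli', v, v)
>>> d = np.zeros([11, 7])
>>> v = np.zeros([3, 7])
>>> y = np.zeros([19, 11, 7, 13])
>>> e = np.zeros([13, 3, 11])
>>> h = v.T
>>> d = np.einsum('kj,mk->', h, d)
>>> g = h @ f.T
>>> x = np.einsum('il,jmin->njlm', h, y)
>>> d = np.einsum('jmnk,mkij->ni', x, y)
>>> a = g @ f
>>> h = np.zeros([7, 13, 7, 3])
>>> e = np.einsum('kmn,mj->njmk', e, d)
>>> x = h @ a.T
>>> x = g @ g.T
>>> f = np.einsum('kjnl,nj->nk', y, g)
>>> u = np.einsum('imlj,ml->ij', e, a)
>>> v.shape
(3, 7)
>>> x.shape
(7, 7)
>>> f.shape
(7, 19)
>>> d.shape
(3, 7)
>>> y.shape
(19, 11, 7, 13)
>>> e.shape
(11, 7, 3, 13)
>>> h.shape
(7, 13, 7, 3)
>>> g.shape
(7, 11)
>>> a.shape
(7, 3)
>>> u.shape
(11, 13)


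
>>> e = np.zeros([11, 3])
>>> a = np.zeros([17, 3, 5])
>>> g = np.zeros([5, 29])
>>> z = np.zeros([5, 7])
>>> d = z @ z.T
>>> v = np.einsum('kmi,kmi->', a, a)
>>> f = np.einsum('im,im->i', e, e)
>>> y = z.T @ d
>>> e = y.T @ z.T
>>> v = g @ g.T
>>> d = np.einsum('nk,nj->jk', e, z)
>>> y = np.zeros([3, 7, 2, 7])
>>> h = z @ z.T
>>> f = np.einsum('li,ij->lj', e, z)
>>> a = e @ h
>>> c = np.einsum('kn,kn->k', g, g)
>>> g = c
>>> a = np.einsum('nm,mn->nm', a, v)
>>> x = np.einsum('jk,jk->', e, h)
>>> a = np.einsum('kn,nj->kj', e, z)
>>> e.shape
(5, 5)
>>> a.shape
(5, 7)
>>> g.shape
(5,)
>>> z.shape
(5, 7)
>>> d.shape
(7, 5)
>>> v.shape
(5, 5)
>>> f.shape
(5, 7)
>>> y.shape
(3, 7, 2, 7)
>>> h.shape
(5, 5)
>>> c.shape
(5,)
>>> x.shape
()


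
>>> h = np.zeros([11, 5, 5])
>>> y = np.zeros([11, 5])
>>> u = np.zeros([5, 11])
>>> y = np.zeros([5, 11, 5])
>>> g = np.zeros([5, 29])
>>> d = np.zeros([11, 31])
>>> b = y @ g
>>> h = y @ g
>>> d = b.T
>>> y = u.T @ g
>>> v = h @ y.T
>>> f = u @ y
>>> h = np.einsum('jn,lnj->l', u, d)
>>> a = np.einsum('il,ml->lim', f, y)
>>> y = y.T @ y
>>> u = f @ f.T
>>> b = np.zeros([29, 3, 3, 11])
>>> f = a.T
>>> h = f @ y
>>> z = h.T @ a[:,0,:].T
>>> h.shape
(11, 5, 29)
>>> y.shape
(29, 29)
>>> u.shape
(5, 5)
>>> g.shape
(5, 29)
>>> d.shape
(29, 11, 5)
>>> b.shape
(29, 3, 3, 11)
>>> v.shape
(5, 11, 11)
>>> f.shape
(11, 5, 29)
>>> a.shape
(29, 5, 11)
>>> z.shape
(29, 5, 29)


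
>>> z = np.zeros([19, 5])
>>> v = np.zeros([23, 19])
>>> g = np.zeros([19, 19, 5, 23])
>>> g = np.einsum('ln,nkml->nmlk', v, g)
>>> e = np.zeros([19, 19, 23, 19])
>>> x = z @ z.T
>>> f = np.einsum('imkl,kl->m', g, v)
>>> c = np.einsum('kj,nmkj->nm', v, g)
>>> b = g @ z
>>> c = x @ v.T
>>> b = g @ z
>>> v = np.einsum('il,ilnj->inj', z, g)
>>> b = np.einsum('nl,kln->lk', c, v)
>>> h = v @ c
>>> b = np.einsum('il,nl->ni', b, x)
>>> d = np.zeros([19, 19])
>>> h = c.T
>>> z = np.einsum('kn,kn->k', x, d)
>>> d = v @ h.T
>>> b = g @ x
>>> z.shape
(19,)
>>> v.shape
(19, 23, 19)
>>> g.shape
(19, 5, 23, 19)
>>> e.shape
(19, 19, 23, 19)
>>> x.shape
(19, 19)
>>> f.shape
(5,)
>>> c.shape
(19, 23)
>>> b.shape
(19, 5, 23, 19)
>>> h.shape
(23, 19)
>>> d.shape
(19, 23, 23)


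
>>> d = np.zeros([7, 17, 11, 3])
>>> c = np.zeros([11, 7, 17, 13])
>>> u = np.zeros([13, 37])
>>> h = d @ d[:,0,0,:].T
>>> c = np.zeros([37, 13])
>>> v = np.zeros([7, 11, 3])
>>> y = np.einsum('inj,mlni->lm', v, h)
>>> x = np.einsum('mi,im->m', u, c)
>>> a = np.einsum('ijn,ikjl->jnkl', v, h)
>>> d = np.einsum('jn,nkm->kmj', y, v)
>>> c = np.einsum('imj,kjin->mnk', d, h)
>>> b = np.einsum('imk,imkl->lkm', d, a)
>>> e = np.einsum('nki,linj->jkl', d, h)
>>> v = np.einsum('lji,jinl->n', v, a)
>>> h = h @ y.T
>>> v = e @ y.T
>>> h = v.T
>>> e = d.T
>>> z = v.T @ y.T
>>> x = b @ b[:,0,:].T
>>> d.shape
(11, 3, 17)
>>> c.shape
(3, 7, 7)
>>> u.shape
(13, 37)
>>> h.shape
(17, 3, 7)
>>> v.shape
(7, 3, 17)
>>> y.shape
(17, 7)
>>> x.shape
(7, 17, 7)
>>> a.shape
(11, 3, 17, 7)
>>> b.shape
(7, 17, 3)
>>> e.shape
(17, 3, 11)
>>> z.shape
(17, 3, 17)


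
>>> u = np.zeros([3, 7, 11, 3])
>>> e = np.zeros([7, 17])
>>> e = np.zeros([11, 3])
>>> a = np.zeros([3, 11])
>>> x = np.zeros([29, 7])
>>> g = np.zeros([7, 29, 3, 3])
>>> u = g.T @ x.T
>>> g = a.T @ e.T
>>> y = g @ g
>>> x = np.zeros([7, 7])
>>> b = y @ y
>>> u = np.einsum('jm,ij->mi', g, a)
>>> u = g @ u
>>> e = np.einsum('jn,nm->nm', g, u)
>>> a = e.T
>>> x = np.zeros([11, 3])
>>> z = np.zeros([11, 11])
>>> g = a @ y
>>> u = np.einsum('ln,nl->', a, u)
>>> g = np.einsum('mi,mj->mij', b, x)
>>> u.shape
()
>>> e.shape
(11, 3)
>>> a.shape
(3, 11)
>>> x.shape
(11, 3)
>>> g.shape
(11, 11, 3)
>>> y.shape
(11, 11)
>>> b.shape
(11, 11)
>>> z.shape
(11, 11)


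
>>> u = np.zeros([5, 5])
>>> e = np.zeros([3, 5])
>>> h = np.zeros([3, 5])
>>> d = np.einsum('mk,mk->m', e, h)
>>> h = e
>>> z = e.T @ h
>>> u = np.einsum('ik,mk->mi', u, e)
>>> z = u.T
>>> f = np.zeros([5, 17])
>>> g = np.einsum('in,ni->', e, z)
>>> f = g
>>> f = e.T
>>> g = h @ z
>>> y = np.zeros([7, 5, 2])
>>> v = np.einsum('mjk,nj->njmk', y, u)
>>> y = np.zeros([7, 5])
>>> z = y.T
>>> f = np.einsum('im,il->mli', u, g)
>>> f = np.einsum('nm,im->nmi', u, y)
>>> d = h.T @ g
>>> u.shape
(3, 5)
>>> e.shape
(3, 5)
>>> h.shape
(3, 5)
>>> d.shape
(5, 3)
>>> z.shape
(5, 7)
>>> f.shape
(3, 5, 7)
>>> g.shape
(3, 3)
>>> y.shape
(7, 5)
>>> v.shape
(3, 5, 7, 2)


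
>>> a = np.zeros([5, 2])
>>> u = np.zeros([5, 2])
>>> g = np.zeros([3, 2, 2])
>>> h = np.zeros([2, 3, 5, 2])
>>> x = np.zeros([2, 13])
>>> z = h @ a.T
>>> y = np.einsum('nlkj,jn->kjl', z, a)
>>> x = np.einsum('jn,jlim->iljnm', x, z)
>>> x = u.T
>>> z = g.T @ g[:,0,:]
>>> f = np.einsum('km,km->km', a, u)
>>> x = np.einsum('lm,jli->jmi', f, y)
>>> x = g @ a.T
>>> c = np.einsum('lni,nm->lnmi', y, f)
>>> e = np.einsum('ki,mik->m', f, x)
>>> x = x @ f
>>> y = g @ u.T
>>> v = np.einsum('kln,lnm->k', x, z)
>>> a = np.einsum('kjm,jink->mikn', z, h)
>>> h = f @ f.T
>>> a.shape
(2, 3, 2, 5)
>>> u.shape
(5, 2)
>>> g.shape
(3, 2, 2)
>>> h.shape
(5, 5)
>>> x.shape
(3, 2, 2)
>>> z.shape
(2, 2, 2)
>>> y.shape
(3, 2, 5)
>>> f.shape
(5, 2)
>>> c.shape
(5, 5, 2, 3)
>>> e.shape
(3,)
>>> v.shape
(3,)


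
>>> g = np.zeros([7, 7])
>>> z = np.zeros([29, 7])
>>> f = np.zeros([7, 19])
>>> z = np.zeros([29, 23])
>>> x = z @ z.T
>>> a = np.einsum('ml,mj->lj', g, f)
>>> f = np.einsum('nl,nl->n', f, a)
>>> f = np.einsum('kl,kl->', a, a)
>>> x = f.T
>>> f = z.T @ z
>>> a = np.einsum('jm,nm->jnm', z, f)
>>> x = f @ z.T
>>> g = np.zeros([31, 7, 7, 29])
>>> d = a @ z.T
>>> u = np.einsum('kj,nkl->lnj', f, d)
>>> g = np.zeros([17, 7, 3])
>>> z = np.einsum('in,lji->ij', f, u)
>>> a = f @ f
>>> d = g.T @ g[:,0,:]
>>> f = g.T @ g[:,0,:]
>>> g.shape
(17, 7, 3)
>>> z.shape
(23, 29)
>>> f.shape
(3, 7, 3)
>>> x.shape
(23, 29)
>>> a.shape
(23, 23)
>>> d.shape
(3, 7, 3)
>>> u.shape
(29, 29, 23)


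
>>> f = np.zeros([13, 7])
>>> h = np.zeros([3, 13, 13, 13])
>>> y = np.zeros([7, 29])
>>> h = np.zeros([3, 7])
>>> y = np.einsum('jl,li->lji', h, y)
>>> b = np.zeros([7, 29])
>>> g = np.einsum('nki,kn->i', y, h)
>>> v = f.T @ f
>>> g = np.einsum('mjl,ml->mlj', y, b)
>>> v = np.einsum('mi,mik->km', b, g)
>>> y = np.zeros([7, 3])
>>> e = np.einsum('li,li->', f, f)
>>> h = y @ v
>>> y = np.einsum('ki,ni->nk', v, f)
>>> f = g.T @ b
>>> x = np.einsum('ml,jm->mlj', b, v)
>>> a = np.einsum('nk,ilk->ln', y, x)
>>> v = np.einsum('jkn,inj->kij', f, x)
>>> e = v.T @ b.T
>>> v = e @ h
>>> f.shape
(3, 29, 29)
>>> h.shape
(7, 7)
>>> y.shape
(13, 3)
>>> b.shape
(7, 29)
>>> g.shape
(7, 29, 3)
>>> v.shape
(3, 7, 7)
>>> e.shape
(3, 7, 7)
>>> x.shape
(7, 29, 3)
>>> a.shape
(29, 13)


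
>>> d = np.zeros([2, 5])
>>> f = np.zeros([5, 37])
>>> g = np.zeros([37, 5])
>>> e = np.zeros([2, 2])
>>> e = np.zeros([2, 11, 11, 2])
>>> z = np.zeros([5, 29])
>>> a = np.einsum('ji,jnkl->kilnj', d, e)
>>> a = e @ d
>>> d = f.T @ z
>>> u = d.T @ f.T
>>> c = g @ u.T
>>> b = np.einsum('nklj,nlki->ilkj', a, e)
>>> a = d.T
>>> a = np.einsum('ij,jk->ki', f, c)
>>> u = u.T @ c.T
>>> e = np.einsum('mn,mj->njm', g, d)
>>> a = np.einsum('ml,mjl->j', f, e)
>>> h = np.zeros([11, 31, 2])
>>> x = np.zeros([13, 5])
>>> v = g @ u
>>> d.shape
(37, 29)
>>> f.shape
(5, 37)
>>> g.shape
(37, 5)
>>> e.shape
(5, 29, 37)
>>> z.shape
(5, 29)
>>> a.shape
(29,)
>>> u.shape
(5, 37)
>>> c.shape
(37, 29)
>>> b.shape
(2, 11, 11, 5)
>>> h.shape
(11, 31, 2)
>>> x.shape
(13, 5)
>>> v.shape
(37, 37)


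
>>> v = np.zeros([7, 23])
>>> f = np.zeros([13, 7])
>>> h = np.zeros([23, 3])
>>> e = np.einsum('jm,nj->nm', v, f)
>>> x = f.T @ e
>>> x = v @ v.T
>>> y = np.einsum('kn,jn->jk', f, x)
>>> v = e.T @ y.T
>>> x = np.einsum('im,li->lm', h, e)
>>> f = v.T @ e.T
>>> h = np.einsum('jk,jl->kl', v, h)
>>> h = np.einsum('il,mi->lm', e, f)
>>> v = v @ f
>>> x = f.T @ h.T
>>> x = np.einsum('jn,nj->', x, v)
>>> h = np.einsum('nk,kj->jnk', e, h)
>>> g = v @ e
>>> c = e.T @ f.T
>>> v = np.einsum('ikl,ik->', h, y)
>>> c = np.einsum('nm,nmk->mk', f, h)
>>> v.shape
()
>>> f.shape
(7, 13)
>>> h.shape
(7, 13, 23)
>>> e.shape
(13, 23)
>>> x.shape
()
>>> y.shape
(7, 13)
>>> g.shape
(23, 23)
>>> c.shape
(13, 23)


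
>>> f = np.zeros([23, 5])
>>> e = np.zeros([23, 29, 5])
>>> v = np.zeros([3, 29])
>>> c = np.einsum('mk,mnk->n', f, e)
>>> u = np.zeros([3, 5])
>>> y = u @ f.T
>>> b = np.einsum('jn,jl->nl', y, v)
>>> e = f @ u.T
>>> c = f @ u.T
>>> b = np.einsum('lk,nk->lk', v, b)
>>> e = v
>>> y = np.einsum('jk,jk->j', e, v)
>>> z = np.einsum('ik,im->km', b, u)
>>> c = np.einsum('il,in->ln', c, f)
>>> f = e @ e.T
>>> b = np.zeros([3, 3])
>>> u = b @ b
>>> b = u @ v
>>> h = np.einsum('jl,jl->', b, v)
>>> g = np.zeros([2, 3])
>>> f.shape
(3, 3)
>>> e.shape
(3, 29)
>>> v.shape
(3, 29)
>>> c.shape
(3, 5)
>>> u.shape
(3, 3)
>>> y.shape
(3,)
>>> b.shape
(3, 29)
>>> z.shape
(29, 5)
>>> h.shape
()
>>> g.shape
(2, 3)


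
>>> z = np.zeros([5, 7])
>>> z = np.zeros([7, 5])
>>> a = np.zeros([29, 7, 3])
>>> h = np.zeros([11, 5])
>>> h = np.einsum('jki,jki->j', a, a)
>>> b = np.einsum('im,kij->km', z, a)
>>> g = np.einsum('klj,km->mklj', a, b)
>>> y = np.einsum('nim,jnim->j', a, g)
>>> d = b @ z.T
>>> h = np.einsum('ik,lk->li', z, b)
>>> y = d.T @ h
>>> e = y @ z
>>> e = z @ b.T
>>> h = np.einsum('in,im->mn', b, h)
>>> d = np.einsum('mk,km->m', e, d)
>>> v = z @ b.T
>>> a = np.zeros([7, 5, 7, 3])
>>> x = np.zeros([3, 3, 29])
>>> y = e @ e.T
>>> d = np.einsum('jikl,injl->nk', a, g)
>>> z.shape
(7, 5)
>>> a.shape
(7, 5, 7, 3)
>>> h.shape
(7, 5)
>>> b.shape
(29, 5)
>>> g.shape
(5, 29, 7, 3)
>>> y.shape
(7, 7)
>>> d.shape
(29, 7)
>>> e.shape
(7, 29)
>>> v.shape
(7, 29)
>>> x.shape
(3, 3, 29)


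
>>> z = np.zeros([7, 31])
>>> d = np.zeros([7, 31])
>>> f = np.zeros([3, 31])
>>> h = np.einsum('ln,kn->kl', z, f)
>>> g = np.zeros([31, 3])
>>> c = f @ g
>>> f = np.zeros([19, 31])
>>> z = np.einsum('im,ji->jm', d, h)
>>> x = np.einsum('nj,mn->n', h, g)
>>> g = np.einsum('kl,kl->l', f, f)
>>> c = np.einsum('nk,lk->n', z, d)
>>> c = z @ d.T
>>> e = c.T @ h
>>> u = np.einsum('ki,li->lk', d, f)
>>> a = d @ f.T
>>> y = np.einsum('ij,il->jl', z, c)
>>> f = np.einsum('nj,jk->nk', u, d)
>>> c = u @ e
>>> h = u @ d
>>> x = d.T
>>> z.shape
(3, 31)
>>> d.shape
(7, 31)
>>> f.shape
(19, 31)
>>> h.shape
(19, 31)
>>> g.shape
(31,)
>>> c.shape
(19, 7)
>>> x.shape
(31, 7)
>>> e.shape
(7, 7)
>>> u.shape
(19, 7)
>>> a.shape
(7, 19)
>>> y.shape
(31, 7)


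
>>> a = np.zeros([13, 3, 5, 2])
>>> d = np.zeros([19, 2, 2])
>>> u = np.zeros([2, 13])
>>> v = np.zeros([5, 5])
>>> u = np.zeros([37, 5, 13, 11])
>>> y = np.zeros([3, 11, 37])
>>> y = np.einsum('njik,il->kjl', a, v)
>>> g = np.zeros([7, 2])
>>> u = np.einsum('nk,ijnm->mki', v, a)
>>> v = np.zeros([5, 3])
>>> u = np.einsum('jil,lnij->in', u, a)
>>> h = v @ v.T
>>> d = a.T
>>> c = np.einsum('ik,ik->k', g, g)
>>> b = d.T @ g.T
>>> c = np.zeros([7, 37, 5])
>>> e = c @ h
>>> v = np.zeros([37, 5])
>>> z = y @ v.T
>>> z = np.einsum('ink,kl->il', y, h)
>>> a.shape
(13, 3, 5, 2)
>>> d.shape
(2, 5, 3, 13)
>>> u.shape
(5, 3)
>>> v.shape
(37, 5)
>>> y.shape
(2, 3, 5)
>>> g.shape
(7, 2)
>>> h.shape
(5, 5)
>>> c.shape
(7, 37, 5)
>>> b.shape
(13, 3, 5, 7)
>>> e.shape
(7, 37, 5)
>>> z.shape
(2, 5)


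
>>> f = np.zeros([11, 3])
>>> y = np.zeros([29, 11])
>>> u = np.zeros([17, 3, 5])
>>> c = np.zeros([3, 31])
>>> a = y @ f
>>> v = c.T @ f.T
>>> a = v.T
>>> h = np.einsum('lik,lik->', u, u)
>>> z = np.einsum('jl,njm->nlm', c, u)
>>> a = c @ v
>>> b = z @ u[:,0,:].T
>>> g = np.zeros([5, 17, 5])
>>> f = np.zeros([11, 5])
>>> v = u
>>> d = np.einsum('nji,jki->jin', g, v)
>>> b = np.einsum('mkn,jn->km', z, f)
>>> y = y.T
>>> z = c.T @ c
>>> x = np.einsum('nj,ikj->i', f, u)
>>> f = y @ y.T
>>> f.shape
(11, 11)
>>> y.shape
(11, 29)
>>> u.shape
(17, 3, 5)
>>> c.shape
(3, 31)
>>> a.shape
(3, 11)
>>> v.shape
(17, 3, 5)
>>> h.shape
()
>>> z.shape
(31, 31)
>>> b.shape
(31, 17)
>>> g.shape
(5, 17, 5)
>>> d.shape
(17, 5, 5)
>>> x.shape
(17,)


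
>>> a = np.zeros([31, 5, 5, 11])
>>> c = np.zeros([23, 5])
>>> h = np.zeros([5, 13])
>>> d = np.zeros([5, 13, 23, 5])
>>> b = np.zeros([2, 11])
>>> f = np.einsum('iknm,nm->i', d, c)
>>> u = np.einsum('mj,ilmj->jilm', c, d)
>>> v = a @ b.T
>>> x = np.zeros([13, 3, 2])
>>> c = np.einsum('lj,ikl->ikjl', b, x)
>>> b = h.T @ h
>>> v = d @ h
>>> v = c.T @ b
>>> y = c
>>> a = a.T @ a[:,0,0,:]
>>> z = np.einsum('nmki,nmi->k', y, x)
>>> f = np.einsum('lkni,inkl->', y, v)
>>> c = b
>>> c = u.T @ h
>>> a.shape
(11, 5, 5, 11)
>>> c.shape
(23, 13, 5, 13)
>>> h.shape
(5, 13)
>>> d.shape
(5, 13, 23, 5)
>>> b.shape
(13, 13)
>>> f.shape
()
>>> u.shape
(5, 5, 13, 23)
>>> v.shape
(2, 11, 3, 13)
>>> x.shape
(13, 3, 2)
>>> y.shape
(13, 3, 11, 2)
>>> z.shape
(11,)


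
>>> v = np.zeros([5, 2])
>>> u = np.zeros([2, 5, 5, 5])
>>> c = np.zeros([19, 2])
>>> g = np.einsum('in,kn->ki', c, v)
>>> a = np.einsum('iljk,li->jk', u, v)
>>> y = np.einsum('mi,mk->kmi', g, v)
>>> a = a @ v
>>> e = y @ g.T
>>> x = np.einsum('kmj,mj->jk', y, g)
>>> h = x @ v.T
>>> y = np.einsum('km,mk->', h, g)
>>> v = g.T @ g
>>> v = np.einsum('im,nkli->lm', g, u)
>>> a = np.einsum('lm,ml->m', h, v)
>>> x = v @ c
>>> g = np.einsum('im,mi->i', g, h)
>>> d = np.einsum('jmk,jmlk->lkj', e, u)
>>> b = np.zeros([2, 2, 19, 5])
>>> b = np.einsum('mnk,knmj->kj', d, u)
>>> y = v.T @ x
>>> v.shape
(5, 19)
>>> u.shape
(2, 5, 5, 5)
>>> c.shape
(19, 2)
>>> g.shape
(5,)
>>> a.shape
(5,)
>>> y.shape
(19, 2)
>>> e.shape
(2, 5, 5)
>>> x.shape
(5, 2)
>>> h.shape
(19, 5)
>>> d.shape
(5, 5, 2)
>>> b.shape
(2, 5)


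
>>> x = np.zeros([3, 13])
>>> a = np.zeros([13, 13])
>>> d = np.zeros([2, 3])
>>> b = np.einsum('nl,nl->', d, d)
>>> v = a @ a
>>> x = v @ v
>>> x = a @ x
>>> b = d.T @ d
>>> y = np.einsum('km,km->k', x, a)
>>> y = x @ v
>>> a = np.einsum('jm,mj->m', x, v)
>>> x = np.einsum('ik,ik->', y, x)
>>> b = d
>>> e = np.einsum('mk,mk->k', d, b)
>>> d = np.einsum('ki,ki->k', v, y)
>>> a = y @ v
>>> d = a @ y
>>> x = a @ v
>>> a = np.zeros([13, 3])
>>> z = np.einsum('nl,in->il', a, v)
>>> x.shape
(13, 13)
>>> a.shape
(13, 3)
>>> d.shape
(13, 13)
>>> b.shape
(2, 3)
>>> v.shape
(13, 13)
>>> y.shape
(13, 13)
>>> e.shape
(3,)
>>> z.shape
(13, 3)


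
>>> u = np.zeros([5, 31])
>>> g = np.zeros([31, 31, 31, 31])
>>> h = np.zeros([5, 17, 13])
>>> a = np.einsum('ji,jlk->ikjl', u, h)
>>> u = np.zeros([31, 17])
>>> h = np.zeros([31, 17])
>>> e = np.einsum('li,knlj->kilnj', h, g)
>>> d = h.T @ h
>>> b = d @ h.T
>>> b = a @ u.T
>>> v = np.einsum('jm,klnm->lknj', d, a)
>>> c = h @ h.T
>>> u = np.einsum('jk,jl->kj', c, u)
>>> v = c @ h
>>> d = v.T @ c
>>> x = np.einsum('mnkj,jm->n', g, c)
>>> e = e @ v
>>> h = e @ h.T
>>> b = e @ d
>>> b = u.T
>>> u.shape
(31, 31)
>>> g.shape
(31, 31, 31, 31)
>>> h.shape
(31, 17, 31, 31, 31)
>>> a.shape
(31, 13, 5, 17)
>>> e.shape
(31, 17, 31, 31, 17)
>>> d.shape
(17, 31)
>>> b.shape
(31, 31)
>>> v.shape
(31, 17)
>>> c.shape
(31, 31)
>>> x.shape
(31,)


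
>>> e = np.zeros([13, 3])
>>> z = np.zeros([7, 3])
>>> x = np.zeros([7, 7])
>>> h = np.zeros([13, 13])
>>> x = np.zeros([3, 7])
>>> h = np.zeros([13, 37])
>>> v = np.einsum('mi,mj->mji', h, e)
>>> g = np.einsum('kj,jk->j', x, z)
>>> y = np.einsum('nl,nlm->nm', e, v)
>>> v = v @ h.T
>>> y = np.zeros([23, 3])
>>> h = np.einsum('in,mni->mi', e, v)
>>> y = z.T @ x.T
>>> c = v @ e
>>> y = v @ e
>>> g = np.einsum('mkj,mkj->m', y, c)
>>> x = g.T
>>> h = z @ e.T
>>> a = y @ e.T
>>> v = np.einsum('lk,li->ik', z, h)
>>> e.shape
(13, 3)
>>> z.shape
(7, 3)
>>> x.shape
(13,)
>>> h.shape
(7, 13)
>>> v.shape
(13, 3)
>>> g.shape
(13,)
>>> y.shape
(13, 3, 3)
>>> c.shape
(13, 3, 3)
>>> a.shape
(13, 3, 13)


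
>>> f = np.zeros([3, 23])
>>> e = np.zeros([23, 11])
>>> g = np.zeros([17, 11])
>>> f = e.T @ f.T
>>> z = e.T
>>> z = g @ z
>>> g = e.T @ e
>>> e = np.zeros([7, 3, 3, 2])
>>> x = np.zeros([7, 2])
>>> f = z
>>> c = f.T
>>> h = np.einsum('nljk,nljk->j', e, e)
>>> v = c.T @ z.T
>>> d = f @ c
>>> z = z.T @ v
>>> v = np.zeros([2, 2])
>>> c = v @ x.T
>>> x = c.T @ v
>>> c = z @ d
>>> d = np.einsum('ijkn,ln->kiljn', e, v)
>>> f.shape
(17, 23)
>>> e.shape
(7, 3, 3, 2)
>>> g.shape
(11, 11)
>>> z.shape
(23, 17)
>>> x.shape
(7, 2)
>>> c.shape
(23, 17)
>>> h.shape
(3,)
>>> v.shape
(2, 2)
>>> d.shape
(3, 7, 2, 3, 2)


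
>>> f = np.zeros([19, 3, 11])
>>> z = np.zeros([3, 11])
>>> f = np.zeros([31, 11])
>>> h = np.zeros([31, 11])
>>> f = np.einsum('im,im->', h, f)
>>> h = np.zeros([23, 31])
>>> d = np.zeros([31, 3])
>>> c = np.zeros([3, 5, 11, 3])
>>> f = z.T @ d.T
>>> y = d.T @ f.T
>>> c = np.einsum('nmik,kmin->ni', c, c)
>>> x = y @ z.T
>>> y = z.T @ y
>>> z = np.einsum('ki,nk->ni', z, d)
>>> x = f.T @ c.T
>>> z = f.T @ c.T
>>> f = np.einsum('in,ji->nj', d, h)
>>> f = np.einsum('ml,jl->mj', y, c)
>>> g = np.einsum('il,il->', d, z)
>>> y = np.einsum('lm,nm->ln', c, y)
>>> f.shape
(11, 3)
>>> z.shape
(31, 3)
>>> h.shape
(23, 31)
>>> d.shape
(31, 3)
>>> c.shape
(3, 11)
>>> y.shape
(3, 11)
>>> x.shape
(31, 3)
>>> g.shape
()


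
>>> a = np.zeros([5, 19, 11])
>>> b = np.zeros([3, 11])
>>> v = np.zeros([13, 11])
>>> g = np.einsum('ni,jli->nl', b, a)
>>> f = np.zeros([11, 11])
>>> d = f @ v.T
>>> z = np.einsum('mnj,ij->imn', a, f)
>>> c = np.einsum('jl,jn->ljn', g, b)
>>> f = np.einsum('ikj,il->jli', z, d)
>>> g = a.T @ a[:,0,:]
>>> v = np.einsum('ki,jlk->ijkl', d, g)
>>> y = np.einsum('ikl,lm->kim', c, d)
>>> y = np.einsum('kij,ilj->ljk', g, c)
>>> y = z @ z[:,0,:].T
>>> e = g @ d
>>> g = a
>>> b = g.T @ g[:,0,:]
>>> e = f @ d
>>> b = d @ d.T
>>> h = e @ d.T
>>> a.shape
(5, 19, 11)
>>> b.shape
(11, 11)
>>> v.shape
(13, 11, 11, 19)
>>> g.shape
(5, 19, 11)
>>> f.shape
(19, 13, 11)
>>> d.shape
(11, 13)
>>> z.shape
(11, 5, 19)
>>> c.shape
(19, 3, 11)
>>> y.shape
(11, 5, 11)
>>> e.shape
(19, 13, 13)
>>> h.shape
(19, 13, 11)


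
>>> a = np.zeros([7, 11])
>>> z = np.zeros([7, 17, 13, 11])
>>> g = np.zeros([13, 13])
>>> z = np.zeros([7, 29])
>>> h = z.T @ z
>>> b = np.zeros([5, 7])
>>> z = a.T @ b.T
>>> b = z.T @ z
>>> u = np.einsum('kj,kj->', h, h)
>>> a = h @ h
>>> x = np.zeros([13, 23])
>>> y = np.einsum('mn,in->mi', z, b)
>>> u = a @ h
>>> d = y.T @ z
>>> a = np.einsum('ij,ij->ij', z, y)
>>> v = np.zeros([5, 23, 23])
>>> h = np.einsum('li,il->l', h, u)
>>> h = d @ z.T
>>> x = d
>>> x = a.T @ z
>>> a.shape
(11, 5)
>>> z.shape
(11, 5)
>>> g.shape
(13, 13)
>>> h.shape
(5, 11)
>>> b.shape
(5, 5)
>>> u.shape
(29, 29)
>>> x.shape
(5, 5)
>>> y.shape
(11, 5)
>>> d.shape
(5, 5)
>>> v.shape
(5, 23, 23)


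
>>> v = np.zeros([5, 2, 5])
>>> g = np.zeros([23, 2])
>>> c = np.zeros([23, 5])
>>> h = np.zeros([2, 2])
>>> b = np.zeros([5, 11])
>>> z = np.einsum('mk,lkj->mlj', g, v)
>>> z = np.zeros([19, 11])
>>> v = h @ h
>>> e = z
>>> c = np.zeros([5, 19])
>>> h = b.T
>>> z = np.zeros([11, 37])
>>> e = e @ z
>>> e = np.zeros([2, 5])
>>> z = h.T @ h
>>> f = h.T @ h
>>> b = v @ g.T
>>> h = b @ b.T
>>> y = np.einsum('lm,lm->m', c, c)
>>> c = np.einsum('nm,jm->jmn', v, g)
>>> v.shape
(2, 2)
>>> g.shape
(23, 2)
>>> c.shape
(23, 2, 2)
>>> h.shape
(2, 2)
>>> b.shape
(2, 23)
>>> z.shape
(5, 5)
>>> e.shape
(2, 5)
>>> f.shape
(5, 5)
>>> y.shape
(19,)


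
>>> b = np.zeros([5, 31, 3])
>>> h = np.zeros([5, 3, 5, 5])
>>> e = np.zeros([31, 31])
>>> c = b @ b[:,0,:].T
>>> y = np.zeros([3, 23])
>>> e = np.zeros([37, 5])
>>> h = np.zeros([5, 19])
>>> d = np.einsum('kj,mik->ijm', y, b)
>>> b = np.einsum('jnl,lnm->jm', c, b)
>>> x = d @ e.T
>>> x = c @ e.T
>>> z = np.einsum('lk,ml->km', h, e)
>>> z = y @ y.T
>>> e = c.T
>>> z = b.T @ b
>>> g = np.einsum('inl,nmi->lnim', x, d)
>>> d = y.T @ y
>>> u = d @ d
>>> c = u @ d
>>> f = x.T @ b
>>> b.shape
(5, 3)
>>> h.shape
(5, 19)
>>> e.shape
(5, 31, 5)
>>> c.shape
(23, 23)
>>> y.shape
(3, 23)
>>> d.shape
(23, 23)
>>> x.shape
(5, 31, 37)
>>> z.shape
(3, 3)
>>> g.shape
(37, 31, 5, 23)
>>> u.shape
(23, 23)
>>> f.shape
(37, 31, 3)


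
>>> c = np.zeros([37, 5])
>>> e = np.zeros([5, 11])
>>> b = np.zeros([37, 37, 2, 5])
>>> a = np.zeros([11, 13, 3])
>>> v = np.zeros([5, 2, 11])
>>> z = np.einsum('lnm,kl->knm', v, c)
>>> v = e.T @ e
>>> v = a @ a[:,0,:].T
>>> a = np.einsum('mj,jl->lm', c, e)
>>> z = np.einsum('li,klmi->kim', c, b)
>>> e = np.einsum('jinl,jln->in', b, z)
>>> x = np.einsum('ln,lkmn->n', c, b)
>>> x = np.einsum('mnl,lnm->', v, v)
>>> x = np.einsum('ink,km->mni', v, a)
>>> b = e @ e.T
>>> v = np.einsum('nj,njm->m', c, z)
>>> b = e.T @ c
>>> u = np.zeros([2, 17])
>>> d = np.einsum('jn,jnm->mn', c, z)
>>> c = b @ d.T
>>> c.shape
(2, 2)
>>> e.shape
(37, 2)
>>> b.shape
(2, 5)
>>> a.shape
(11, 37)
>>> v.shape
(2,)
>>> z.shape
(37, 5, 2)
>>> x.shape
(37, 13, 11)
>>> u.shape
(2, 17)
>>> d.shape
(2, 5)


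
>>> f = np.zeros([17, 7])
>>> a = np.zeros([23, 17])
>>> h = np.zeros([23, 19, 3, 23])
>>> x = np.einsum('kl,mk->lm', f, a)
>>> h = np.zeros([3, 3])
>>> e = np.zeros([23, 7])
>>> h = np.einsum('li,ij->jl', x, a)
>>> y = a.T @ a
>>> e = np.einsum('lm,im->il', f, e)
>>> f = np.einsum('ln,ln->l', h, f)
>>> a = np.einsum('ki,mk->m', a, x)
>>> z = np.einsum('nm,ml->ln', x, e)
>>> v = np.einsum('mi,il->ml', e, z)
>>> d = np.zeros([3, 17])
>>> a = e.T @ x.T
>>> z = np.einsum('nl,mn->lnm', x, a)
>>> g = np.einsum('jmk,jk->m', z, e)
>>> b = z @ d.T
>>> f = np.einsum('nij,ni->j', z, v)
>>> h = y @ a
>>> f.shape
(17,)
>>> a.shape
(17, 7)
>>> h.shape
(17, 7)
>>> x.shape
(7, 23)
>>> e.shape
(23, 17)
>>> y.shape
(17, 17)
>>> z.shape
(23, 7, 17)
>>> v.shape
(23, 7)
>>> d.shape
(3, 17)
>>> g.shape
(7,)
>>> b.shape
(23, 7, 3)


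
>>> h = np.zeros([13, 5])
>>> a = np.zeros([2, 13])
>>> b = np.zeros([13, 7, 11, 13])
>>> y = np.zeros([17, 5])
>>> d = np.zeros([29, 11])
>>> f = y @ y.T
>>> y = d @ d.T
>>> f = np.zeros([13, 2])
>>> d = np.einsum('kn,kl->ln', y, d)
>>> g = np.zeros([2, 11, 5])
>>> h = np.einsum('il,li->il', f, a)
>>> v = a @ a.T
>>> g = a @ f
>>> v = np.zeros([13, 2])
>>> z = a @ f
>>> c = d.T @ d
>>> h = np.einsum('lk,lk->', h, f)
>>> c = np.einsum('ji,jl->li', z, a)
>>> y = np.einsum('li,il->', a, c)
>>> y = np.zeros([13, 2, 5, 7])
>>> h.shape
()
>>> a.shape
(2, 13)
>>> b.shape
(13, 7, 11, 13)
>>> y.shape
(13, 2, 5, 7)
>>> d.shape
(11, 29)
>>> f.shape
(13, 2)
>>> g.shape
(2, 2)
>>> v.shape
(13, 2)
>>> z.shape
(2, 2)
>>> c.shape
(13, 2)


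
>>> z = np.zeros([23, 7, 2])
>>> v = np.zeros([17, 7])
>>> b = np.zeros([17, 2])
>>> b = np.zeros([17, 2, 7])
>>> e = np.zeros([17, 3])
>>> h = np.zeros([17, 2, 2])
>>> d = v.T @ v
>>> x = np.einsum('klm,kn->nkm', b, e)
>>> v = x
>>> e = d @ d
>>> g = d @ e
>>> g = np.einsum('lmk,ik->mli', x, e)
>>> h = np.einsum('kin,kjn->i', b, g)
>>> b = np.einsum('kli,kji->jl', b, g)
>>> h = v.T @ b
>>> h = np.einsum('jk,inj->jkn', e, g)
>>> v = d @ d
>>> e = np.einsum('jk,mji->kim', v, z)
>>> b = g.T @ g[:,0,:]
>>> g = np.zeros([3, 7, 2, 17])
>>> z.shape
(23, 7, 2)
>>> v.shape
(7, 7)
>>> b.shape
(7, 3, 7)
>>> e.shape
(7, 2, 23)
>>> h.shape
(7, 7, 3)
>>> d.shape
(7, 7)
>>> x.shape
(3, 17, 7)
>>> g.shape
(3, 7, 2, 17)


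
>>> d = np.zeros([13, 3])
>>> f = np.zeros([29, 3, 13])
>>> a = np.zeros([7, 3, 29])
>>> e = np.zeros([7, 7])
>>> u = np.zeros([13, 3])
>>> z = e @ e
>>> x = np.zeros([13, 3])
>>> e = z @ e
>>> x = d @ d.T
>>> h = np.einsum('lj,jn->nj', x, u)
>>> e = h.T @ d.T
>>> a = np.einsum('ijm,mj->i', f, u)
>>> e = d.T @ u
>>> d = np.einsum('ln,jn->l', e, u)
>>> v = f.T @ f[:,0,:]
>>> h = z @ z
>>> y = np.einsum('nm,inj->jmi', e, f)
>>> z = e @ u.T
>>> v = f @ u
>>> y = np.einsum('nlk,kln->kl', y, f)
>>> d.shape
(3,)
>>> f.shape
(29, 3, 13)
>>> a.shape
(29,)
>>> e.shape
(3, 3)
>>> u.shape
(13, 3)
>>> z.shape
(3, 13)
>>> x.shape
(13, 13)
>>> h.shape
(7, 7)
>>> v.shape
(29, 3, 3)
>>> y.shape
(29, 3)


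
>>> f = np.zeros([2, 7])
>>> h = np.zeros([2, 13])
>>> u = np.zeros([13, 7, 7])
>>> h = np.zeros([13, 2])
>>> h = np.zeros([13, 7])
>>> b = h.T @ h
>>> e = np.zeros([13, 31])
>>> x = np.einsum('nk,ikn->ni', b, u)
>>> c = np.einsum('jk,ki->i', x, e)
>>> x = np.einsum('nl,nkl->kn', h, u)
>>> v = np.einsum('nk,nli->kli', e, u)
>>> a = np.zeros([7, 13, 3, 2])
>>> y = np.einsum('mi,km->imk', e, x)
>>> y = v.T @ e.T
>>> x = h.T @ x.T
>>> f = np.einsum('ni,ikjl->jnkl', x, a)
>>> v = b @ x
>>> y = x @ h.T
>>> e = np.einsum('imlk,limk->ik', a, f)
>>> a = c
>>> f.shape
(3, 7, 13, 2)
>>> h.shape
(13, 7)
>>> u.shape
(13, 7, 7)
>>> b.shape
(7, 7)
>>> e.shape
(7, 2)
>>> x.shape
(7, 7)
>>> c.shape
(31,)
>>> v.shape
(7, 7)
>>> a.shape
(31,)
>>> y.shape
(7, 13)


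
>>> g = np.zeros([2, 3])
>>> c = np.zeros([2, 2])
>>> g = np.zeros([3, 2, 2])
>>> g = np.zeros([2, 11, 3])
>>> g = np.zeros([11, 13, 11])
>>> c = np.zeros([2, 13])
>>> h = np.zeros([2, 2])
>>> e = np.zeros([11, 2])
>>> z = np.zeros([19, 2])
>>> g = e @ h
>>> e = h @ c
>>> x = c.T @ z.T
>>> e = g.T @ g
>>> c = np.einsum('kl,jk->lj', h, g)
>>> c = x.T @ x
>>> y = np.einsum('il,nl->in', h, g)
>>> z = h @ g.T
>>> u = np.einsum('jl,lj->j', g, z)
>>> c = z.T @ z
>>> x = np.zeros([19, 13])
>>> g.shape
(11, 2)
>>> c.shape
(11, 11)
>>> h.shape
(2, 2)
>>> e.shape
(2, 2)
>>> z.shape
(2, 11)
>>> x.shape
(19, 13)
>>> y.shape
(2, 11)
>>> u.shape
(11,)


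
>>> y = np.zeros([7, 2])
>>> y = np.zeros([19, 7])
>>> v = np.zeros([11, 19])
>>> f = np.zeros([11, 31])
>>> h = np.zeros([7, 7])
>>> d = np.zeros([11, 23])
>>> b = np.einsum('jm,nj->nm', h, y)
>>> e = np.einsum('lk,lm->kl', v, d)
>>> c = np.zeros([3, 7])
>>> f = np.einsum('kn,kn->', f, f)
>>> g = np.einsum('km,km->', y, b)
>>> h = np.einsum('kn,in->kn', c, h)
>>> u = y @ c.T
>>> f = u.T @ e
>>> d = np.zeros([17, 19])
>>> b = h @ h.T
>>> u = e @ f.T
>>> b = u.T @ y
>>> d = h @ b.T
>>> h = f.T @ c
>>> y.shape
(19, 7)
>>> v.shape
(11, 19)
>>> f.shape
(3, 11)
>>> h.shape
(11, 7)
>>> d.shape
(3, 3)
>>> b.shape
(3, 7)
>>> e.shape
(19, 11)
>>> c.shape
(3, 7)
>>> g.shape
()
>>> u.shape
(19, 3)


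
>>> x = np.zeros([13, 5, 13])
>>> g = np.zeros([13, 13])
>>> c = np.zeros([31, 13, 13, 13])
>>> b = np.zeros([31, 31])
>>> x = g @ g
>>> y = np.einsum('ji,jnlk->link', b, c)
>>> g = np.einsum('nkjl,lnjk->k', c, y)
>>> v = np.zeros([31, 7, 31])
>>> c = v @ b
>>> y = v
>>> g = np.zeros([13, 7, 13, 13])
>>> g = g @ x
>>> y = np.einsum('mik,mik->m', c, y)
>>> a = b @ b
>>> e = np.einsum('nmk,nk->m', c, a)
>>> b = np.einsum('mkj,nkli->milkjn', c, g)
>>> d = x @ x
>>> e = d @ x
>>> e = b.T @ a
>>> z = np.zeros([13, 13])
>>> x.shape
(13, 13)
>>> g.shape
(13, 7, 13, 13)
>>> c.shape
(31, 7, 31)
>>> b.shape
(31, 13, 13, 7, 31, 13)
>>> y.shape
(31,)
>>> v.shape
(31, 7, 31)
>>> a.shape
(31, 31)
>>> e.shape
(13, 31, 7, 13, 13, 31)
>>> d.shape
(13, 13)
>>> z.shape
(13, 13)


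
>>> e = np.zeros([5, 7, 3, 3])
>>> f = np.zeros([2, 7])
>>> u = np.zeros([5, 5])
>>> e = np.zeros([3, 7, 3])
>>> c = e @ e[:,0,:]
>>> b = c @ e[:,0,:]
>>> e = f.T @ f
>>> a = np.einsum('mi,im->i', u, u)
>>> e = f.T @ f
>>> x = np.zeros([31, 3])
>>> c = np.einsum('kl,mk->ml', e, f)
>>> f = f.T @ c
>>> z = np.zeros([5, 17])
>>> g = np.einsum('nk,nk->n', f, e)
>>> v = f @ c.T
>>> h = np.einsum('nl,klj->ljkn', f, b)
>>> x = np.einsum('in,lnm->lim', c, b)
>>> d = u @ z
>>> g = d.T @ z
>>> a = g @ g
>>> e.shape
(7, 7)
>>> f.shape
(7, 7)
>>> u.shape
(5, 5)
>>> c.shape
(2, 7)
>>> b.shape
(3, 7, 3)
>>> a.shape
(17, 17)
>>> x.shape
(3, 2, 3)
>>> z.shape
(5, 17)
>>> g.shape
(17, 17)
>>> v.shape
(7, 2)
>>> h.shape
(7, 3, 3, 7)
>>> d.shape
(5, 17)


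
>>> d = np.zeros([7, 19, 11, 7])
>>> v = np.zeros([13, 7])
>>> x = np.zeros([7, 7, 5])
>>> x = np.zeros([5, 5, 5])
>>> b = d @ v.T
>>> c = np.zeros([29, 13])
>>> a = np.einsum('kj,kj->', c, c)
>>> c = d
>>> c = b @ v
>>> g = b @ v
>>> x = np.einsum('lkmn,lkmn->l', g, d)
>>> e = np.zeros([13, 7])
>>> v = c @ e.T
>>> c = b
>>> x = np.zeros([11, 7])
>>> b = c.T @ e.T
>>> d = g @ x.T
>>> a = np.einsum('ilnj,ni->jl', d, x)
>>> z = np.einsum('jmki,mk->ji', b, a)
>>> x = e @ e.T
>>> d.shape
(7, 19, 11, 11)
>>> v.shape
(7, 19, 11, 13)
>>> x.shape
(13, 13)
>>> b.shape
(13, 11, 19, 13)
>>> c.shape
(7, 19, 11, 13)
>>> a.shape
(11, 19)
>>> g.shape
(7, 19, 11, 7)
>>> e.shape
(13, 7)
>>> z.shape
(13, 13)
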